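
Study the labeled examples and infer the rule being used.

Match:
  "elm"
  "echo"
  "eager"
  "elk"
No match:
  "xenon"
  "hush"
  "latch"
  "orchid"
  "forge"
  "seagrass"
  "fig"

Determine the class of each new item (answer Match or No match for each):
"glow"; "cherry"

No match, No match

Checking candidate rules against both groups, what survives is: starts with 'e'.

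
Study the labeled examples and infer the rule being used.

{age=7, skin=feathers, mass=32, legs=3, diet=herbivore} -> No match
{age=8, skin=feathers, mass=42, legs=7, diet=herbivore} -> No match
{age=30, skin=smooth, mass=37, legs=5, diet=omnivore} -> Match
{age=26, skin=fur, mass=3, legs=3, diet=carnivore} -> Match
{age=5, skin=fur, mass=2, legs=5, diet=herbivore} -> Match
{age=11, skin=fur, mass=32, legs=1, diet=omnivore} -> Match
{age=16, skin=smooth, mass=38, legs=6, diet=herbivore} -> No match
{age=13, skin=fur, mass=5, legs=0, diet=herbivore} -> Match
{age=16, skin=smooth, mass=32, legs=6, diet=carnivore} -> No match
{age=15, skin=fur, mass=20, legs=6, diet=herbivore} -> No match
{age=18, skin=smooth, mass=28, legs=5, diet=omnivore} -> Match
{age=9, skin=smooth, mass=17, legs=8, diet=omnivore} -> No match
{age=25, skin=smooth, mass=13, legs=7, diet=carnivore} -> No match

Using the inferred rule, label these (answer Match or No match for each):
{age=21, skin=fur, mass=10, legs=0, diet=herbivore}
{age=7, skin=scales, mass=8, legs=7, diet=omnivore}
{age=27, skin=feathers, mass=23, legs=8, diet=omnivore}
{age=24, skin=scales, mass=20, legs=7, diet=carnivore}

Every 'Match' example satisfies: age ≠ 7 AND legs ≤ 5. None of the 'No match' examples do.
{age=21, skin=fur, mass=10, legs=0, diet=herbivore}: age = 21, legs = 0, satisfies this → Match. {age=7, skin=scales, mass=8, legs=7, diet=omnivore}: age = 7, legs = 7, doesn't qualify → No match. {age=27, skin=feathers, mass=23, legs=8, diet=omnivore}: age = 27, legs = 8, doesn't qualify → No match. {age=24, skin=scales, mass=20, legs=7, diet=carnivore}: age = 24, legs = 7, doesn't qualify → No match.

Match, No match, No match, No match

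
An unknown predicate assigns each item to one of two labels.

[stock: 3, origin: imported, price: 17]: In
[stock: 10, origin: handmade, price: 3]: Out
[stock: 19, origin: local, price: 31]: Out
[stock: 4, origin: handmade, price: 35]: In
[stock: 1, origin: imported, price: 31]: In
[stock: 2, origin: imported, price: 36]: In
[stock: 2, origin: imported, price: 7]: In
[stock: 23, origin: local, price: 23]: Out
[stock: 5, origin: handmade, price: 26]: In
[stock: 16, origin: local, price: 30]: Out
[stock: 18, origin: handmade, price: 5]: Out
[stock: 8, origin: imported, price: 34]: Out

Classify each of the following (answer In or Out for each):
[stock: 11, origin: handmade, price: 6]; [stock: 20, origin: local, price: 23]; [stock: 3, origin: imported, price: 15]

The classifier is using: stock ≤ 5.
[stock: 11, origin: handmade, price: 6] — stock = 11, hence Out. [stock: 20, origin: local, price: 23] — stock = 20, hence Out. [stock: 3, origin: imported, price: 15] — stock = 3, hence In.

Out, Out, In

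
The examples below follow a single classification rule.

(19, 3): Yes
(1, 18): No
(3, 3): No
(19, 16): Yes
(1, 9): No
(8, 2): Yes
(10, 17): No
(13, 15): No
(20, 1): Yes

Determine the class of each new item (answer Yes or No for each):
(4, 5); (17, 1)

The pattern is that an item is 'Yes' exactly when: first > second.
No: (4, 5), since 4 < 5.
Yes: (17, 1), since 17 > 1.

No, Yes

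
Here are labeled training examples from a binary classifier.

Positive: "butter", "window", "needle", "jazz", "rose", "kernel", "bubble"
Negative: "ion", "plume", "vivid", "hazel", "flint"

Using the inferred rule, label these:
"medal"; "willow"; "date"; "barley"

Negative, Positive, Positive, Positive

'Positive' ⟺ even length.
"medal": Negative (length 5). "willow": Positive (length 6). "date": Positive (length 4). "barley": Positive (length 6).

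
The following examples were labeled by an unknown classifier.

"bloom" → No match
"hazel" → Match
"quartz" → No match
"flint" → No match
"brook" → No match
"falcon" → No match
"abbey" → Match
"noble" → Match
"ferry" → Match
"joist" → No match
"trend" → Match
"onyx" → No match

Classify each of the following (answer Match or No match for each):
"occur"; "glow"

No match, No match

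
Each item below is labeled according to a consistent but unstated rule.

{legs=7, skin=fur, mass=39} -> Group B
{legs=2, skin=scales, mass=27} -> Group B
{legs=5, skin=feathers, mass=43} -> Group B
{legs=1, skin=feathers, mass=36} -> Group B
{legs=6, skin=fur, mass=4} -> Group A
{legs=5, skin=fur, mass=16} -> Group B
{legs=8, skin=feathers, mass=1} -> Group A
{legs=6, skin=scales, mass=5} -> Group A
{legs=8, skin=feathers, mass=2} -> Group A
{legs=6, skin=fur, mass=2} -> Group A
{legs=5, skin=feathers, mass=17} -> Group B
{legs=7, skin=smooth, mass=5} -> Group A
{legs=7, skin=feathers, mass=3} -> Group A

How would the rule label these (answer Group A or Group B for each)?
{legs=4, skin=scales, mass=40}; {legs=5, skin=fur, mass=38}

The classifier is using: mass ≤ 5.
{legs=4, skin=scales, mass=40} — mass = 40, hence Group B.
{legs=5, skin=fur, mass=38} — mass = 38, hence Group B.

Group B, Group B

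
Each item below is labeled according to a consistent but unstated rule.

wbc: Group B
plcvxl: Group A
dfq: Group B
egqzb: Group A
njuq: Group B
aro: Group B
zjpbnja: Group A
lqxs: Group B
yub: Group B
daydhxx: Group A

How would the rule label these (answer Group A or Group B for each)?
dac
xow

Group B, Group B

The pattern is that an item is 'Group A' exactly when: length ≥ 5.
dac — length 3, hence Group B. xow — length 3, hence Group B.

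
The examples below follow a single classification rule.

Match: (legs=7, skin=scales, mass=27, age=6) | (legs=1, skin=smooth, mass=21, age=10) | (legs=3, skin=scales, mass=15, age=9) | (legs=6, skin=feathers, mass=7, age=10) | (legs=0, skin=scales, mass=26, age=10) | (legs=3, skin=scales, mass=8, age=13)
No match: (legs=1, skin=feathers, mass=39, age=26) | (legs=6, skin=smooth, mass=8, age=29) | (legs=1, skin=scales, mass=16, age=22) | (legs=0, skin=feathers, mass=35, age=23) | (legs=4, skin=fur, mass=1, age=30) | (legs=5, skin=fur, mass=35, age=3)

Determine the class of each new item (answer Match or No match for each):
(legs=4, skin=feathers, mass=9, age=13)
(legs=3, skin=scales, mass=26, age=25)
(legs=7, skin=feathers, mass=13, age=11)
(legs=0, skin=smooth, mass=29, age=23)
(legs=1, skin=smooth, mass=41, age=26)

Match, No match, Match, No match, No match

Every 'Match' example satisfies: age ≥ 6 AND age ≤ 13. None of the 'No match' examples do.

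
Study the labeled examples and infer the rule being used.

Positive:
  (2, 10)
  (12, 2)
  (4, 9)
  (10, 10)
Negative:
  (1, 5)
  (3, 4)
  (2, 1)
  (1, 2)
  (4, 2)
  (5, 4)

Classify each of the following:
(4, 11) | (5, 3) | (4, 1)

The pattern is that an item is 'Positive' exactly when: sum ≥ 12.
(4, 11): 4+11 = 15 — meets the rule, so Positive.
(5, 3): 5+3 = 8 — does not fit, so Negative.
(4, 1): 4+1 = 5 — does not fit, so Negative.

Positive, Negative, Negative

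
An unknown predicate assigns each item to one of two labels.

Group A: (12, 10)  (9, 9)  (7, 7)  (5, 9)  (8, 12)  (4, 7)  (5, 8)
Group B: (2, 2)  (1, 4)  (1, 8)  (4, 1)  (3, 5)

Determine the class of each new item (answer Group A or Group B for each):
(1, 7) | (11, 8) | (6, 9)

Group B, Group A, Group A

One predicate separates the groups cleanly: sum ≥ 11.
(1, 7): 1+7 = 8, lacks this property → Group B. (11, 8): 11+8 = 19, has this property → Group A. (6, 9): 6+9 = 15, has this property → Group A.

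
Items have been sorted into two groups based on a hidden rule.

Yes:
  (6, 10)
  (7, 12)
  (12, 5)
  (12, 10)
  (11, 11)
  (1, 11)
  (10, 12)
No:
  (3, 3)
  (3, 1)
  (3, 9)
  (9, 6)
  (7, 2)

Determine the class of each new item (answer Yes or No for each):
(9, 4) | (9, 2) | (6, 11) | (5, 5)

No, No, Yes, No

The distinguishing property — max ≥ 10 — holds for all the 'Yes' cases and none of the 'No' cases.
No: (9, 4), since max 9.
No: (9, 2), since max 9.
Yes: (6, 11), since max 11.
No: (5, 5), since max 5.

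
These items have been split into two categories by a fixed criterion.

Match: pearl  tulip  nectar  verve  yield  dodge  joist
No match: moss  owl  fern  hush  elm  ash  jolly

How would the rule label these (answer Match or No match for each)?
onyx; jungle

One predicate separates the groups cleanly: has ≥ 2 vowels.
onyx → 1 vowel → No match. jungle → 2 vowels → Match.

No match, Match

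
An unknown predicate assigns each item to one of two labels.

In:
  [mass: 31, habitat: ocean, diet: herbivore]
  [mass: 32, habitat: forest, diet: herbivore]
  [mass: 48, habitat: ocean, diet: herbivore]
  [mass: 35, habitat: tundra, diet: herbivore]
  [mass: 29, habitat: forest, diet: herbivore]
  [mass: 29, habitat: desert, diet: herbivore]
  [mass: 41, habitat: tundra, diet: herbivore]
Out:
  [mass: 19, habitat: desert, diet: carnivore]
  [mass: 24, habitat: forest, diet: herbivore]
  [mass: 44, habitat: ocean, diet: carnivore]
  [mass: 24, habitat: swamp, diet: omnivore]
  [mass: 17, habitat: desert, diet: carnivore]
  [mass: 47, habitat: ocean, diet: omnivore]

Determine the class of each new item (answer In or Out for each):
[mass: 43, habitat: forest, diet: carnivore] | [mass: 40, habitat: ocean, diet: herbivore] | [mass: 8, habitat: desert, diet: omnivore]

The pattern is that an item is 'In' exactly when: diet is herbivore AND mass ≥ 29.
Out: [mass: 43, habitat: forest, diet: carnivore], since diet is carnivore, mass = 43. In: [mass: 40, habitat: ocean, diet: herbivore], since diet is herbivore, mass = 40. Out: [mass: 8, habitat: desert, diet: omnivore], since diet is omnivore, mass = 8.

Out, In, Out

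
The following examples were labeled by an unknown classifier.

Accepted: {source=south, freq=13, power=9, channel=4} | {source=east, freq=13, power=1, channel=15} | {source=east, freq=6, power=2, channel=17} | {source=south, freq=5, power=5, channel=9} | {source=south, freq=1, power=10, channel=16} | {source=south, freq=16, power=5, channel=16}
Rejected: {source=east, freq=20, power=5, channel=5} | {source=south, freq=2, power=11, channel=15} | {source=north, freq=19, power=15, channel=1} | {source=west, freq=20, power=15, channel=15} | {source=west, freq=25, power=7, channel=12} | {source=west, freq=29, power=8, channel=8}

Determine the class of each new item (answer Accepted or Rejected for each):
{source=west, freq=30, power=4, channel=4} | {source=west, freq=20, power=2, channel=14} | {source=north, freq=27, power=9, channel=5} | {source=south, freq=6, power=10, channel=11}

The pattern is that an item is 'Accepted' exactly when: power ≤ 10 AND freq ≤ 16.
{source=west, freq=30, power=4, channel=4}: Rejected (power = 4, freq = 30). {source=west, freq=20, power=2, channel=14}: Rejected (power = 2, freq = 20). {source=north, freq=27, power=9, channel=5}: Rejected (power = 9, freq = 27). {source=south, freq=6, power=10, channel=11}: Accepted (power = 10, freq = 6).

Rejected, Rejected, Rejected, Accepted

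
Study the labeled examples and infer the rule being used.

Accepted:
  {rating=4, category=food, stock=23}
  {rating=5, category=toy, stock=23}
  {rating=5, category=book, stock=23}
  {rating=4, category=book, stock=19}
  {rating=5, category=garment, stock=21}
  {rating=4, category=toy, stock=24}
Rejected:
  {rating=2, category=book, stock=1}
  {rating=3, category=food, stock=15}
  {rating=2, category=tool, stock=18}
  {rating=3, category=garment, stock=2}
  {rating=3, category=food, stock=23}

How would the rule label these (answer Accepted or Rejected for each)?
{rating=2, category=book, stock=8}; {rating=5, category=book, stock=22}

Rejected, Accepted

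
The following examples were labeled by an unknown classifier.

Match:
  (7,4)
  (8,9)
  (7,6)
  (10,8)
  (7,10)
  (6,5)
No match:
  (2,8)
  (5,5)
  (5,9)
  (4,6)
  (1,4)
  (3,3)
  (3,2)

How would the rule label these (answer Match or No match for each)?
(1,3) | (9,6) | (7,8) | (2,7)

Every 'Match' example satisfies: first ≥ 6. None of the 'No match' examples do.

No match, Match, Match, No match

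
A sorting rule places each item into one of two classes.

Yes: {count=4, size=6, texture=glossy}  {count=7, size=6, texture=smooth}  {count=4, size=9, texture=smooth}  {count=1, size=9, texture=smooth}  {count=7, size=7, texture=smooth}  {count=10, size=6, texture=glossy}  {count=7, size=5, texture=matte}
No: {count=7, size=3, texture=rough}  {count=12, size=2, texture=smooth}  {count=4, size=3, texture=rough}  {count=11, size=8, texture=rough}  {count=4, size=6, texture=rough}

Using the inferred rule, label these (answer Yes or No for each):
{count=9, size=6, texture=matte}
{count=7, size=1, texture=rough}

The rule appears to be: texture is not rough AND size ≥ 3.
{count=9, size=6, texture=matte}: Yes (texture is matte, size = 6).
{count=7, size=1, texture=rough}: No (texture is rough, size = 1).

Yes, No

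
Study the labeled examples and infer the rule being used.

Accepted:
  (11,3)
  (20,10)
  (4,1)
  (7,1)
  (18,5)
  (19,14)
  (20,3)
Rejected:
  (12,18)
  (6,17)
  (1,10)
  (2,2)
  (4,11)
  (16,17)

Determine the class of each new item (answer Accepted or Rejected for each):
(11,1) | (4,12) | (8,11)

The simplest hypothesis consistent with all the labels is: first > second.
Accepted: (11,1), since 11 > 1.
Rejected: (4,12), since 4 < 12.
Rejected: (8,11), since 8 < 11.

Accepted, Rejected, Rejected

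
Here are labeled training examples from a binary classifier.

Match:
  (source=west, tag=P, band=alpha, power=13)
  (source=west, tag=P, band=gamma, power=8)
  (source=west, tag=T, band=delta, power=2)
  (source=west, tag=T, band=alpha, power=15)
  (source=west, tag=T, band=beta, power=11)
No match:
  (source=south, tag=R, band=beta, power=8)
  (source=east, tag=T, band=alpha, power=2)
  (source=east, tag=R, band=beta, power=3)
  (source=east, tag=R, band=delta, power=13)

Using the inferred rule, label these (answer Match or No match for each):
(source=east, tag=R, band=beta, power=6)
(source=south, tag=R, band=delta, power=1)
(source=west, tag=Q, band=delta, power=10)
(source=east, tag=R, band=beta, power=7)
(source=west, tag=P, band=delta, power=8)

No match, No match, Match, No match, Match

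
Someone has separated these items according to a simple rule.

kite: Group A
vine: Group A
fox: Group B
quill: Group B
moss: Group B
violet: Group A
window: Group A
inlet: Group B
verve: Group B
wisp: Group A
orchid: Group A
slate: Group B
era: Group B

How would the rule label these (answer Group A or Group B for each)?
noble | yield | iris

The simplest hypothesis consistent with all the labels is: even length AND contains 'i'.

Group B, Group B, Group A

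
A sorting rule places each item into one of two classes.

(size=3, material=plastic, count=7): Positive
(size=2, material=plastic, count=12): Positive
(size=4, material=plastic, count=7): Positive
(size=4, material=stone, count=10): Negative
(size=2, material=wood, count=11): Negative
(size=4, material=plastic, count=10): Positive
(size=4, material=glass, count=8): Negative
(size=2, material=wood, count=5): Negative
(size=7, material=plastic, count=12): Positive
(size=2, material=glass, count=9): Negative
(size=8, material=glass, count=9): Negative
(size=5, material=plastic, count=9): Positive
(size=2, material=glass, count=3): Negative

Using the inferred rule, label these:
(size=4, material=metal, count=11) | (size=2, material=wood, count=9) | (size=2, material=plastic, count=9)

One predicate separates the groups cleanly: material is plastic.

Negative, Negative, Positive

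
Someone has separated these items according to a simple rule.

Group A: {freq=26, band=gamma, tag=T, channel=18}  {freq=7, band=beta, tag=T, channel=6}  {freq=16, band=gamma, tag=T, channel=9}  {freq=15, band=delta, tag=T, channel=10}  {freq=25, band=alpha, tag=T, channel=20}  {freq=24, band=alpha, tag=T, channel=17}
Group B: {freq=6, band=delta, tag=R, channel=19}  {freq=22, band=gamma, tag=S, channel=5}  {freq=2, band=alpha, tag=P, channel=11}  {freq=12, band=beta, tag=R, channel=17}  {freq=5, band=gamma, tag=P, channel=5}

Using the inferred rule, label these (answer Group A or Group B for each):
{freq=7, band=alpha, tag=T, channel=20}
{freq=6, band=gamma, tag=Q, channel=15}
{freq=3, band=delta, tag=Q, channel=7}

Group A, Group B, Group B

One predicate separates the groups cleanly: tag is T.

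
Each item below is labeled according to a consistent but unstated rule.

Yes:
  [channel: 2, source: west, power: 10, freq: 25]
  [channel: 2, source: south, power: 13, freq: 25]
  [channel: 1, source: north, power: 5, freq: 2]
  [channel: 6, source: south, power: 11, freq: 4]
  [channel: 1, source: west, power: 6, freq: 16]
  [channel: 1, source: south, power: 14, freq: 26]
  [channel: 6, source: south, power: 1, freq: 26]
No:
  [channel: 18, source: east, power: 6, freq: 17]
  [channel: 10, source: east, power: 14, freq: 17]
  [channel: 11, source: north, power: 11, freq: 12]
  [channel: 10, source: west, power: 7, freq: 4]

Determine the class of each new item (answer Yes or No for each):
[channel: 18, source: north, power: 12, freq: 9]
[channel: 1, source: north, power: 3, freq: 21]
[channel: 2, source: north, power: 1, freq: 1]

No, Yes, Yes

The classifier is using: channel ≤ 6.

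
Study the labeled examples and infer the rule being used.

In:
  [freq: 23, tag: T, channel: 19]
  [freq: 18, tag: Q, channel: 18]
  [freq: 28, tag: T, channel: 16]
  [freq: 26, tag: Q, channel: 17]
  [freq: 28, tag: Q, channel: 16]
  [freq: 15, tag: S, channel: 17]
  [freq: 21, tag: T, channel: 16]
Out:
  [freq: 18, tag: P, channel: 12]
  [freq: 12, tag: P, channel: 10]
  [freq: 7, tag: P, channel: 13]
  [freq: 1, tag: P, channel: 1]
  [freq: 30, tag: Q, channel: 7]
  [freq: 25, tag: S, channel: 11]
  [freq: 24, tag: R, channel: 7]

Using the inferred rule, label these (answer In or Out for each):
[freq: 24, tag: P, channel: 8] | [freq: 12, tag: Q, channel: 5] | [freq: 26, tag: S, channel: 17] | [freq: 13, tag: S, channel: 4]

Out, Out, In, Out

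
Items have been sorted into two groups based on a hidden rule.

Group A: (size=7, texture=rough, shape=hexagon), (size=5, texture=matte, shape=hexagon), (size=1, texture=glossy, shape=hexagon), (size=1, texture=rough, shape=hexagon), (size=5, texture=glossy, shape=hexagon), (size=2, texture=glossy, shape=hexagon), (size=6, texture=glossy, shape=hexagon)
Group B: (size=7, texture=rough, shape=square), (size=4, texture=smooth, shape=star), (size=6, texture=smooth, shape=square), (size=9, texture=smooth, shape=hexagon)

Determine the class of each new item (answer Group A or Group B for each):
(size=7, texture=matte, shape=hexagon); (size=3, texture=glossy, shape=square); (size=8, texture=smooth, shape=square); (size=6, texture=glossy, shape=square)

Group A, Group B, Group B, Group B

The pattern is that an item is 'Group A' exactly when: shape is hexagon AND size ≤ 7.
(size=7, texture=matte, shape=hexagon): Group A (shape is hexagon, size = 7).
(size=3, texture=glossy, shape=square): Group B (shape is square, size = 3).
(size=8, texture=smooth, shape=square): Group B (shape is square, size = 8).
(size=6, texture=glossy, shape=square): Group B (shape is square, size = 6).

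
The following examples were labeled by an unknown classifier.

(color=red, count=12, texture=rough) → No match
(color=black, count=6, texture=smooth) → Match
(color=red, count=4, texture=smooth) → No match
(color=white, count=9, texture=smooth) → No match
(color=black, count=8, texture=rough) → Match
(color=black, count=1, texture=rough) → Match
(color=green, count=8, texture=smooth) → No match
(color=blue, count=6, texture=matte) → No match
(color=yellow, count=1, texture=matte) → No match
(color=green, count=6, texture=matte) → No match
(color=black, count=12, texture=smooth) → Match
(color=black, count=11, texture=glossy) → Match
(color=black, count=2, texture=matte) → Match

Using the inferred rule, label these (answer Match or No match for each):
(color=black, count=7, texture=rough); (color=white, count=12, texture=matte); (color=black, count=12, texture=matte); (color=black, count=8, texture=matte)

The pattern is that an item is 'Match' exactly when: color is black.

Match, No match, Match, Match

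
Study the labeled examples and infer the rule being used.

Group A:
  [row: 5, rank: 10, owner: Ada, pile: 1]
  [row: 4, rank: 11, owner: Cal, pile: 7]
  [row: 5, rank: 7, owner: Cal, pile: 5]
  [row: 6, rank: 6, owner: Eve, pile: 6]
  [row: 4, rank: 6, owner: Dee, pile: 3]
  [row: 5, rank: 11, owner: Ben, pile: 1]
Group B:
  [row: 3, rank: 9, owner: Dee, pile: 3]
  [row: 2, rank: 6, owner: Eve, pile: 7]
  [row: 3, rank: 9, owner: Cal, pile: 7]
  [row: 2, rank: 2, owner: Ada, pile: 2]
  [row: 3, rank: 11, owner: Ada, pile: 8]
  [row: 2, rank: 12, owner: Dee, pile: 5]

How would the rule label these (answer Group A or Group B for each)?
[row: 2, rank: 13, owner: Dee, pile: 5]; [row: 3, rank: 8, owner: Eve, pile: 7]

Group B, Group B

A rule that fits every label: row ≥ 4 — true of each 'Group A' example, false of each 'Group B' one.
[row: 2, rank: 13, owner: Dee, pile: 5] — row = 2, hence Group B. [row: 3, rank: 8, owner: Eve, pile: 7] — row = 3, hence Group B.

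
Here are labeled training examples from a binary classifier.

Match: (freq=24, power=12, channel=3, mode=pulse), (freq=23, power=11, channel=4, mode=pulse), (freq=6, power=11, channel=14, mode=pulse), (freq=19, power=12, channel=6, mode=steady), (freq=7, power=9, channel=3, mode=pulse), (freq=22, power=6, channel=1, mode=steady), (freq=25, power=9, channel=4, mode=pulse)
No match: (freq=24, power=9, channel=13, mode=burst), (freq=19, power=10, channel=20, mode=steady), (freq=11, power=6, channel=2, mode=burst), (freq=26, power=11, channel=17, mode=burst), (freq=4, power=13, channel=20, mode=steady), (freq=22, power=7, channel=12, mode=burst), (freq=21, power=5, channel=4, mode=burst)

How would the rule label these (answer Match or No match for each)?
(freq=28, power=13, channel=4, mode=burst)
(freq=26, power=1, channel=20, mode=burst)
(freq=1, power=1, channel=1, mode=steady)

No match, No match, Match

The distinguishing property — mode is not burst AND channel ≤ 14 — holds for all the 'Match' cases and none of the 'No match' cases.
No match: (freq=28, power=13, channel=4, mode=burst), since mode is burst, channel = 4.
No match: (freq=26, power=1, channel=20, mode=burst), since mode is burst, channel = 20.
Match: (freq=1, power=1, channel=1, mode=steady), since mode is steady, channel = 1.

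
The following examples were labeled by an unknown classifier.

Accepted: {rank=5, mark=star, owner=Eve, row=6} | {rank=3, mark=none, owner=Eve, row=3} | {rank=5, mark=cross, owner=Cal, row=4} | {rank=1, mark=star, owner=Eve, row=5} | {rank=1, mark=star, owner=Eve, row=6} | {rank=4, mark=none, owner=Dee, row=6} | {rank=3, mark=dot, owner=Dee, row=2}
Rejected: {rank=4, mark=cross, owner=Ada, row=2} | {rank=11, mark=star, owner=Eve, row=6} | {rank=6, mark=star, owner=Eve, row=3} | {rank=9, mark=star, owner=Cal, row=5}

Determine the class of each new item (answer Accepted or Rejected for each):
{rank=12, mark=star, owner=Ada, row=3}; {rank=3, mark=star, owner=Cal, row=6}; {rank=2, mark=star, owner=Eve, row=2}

Rejected, Accepted, Accepted

The rule appears to be: owner is not Ada AND rank ≤ 5.
{rank=12, mark=star, owner=Ada, row=3} — owner is Ada, rank = 12, hence Rejected. {rank=3, mark=star, owner=Cal, row=6} — owner is Cal, rank = 3, hence Accepted. {rank=2, mark=star, owner=Eve, row=2} — owner is Eve, rank = 2, hence Accepted.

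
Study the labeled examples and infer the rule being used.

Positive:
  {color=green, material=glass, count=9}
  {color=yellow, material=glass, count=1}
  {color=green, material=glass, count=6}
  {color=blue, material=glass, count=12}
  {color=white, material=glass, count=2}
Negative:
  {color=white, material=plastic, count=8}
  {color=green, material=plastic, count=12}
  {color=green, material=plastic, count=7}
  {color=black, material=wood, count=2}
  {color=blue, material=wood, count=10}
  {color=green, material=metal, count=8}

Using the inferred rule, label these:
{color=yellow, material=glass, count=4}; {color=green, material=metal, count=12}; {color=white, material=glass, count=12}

Positive, Negative, Positive

Checking candidate rules against both groups, what survives is: material is glass.
{color=yellow, material=glass, count=4} — material is glass, hence Positive. {color=green, material=metal, count=12} — material is metal, hence Negative. {color=white, material=glass, count=12} — material is glass, hence Positive.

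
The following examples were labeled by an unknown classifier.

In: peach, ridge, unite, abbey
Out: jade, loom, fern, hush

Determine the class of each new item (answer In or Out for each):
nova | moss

Out, Out

The distinguishing property — odd length — holds for all the 'In' cases and none of the 'Out' cases.
nova — length 4, hence Out. moss — length 4, hence Out.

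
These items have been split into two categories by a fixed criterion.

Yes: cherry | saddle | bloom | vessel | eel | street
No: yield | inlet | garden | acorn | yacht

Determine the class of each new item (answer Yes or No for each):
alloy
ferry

The pattern is that an item is 'Yes' exactly when: has a double letter.
alloy → 'll' doubled → Yes. ferry → 'rr' doubled → Yes.

Yes, Yes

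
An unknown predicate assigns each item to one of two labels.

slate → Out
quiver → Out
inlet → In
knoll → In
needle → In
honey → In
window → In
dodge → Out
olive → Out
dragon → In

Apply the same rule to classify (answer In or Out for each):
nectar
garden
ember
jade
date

In, In, Out, Out, Out

All 'In' examples share one property — contains 'n' — and every 'Out' example lacks it.
nectar — has 'n', hence In.
garden — has 'n', hence In.
ember — no 'n', hence Out.
jade — no 'n', hence Out.
date — no 'n', hence Out.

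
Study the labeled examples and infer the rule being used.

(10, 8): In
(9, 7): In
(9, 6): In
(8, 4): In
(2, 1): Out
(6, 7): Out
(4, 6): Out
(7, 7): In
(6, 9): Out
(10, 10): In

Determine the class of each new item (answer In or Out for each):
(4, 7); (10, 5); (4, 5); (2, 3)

A rule that fits every label: first ≥ 7 — true of each 'In' example, false of each 'Out' one.
(4, 7): first 4, does not pass → Out. (10, 5): first 10, satisfies this → In. (4, 5): first 4, does not pass → Out. (2, 3): first 2, does not pass → Out.

Out, In, Out, Out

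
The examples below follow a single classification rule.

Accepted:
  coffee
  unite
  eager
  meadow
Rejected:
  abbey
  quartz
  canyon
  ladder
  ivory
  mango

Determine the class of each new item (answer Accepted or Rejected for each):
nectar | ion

The distinguishing property — has ≥ 3 vowels — holds for all the 'Accepted' cases and none of the 'Rejected' cases.
nectar — 2 vowels, hence Rejected. ion — 2 vowels, hence Rejected.

Rejected, Rejected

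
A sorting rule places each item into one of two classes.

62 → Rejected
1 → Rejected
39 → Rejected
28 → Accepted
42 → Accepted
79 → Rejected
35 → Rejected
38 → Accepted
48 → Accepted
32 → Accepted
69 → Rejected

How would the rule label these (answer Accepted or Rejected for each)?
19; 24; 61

Rejected, Accepted, Rejected

The rule appears to be: even AND at most 48.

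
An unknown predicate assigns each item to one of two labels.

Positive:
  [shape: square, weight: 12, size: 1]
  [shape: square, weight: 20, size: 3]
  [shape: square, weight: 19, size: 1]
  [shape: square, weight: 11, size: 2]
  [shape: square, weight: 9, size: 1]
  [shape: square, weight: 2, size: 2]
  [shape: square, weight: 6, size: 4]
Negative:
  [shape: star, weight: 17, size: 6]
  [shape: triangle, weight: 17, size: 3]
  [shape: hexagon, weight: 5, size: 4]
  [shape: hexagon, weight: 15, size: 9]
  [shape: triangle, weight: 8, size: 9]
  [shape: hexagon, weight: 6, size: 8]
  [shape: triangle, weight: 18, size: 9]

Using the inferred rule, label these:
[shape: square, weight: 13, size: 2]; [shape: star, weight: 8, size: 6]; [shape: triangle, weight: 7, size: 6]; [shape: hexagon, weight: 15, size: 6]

Positive, Negative, Negative, Negative

One predicate separates the groups cleanly: shape is square.
[shape: square, weight: 13, size: 2]: Positive (shape is square). [shape: star, weight: 8, size: 6]: Negative (shape is star). [shape: triangle, weight: 7, size: 6]: Negative (shape is triangle). [shape: hexagon, weight: 15, size: 6]: Negative (shape is hexagon).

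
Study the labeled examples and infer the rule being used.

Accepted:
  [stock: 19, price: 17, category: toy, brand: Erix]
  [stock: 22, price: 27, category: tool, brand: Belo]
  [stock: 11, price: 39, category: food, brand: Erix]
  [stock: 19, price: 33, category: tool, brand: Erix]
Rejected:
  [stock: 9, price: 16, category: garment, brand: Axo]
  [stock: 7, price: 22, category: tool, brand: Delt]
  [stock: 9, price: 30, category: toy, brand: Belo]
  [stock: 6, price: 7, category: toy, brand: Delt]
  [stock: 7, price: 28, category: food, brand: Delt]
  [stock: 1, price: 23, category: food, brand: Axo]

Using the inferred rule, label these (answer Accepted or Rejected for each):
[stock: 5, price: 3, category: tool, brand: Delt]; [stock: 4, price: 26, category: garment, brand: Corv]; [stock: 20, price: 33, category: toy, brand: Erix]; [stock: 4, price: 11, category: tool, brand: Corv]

'Accepted' ⟺ stock ≥ 11.
[stock: 5, price: 3, category: tool, brand: Delt]: Rejected (stock = 5).
[stock: 4, price: 26, category: garment, brand: Corv]: Rejected (stock = 4).
[stock: 20, price: 33, category: toy, brand: Erix]: Accepted (stock = 20).
[stock: 4, price: 11, category: tool, brand: Corv]: Rejected (stock = 4).

Rejected, Rejected, Accepted, Rejected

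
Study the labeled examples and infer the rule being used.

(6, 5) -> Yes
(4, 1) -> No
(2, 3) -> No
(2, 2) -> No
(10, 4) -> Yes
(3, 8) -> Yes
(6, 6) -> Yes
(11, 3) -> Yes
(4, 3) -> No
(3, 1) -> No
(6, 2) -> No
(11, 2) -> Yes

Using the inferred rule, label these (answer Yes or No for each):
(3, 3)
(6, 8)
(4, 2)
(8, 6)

The simplest hypothesis consistent with all the labels is: sum ≥ 11.
(3, 3) — 3+3 = 6, hence No.
(6, 8) — 6+8 = 14, hence Yes.
(4, 2) — 4+2 = 6, hence No.
(8, 6) — 8+6 = 14, hence Yes.

No, Yes, No, Yes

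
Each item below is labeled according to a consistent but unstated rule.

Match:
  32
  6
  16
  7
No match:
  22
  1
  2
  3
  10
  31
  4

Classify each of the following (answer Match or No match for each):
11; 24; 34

No match, Match, Match

The rule appears to be: digit sum ≥ 5.
No match: 11, since digit sum 1+1 = 2. Match: 24, since digit sum 2+4 = 6. Match: 34, since digit sum 3+4 = 7.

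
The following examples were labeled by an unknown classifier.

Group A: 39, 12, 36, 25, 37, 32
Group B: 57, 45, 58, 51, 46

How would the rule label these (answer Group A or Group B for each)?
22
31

The distinguishing property — at most 39 — holds for all the 'Group A' cases and none of the 'Group B' cases.
22: Group A (22 ≤ 39).
31: Group A (31 ≤ 39).

Group A, Group A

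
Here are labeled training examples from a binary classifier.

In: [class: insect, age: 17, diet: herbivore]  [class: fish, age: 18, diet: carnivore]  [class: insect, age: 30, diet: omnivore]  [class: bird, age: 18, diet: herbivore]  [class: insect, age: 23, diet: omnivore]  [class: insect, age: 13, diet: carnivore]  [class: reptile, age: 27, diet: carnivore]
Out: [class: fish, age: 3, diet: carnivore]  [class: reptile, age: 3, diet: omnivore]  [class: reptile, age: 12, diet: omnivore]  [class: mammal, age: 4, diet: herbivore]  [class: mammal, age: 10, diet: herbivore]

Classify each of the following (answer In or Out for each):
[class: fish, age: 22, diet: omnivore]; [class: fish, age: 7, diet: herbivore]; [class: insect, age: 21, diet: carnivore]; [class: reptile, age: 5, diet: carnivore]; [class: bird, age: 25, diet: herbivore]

In, Out, In, Out, In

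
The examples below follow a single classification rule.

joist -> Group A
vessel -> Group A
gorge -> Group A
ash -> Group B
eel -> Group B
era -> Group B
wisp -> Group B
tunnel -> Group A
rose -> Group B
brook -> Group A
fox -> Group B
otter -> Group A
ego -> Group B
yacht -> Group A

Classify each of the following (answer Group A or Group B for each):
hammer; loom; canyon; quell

Group A, Group B, Group A, Group A

'Group A' ⟺ length ≥ 5.
Group A: hammer, since length 6.
Group B: loom, since length 4.
Group A: canyon, since length 6.
Group A: quell, since length 5.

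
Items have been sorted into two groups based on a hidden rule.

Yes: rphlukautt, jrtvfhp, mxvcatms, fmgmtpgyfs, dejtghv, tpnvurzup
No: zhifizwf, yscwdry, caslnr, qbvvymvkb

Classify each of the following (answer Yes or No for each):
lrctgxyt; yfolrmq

Yes, No

The pattern is that an item is 'Yes' exactly when: contains 't'.
lrctgxyt: Yes (has 't'). yfolrmq: No (no 't').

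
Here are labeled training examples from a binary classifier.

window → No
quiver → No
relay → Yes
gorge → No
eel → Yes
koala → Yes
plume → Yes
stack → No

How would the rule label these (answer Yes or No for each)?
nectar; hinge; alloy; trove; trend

All 'Yes' examples share one property — contains 'l' — and every 'No' example lacks it.
nectar → no 'l' → No. hinge → no 'l' → No. alloy → has 'l' → Yes. trove → no 'l' → No. trend → no 'l' → No.

No, No, Yes, No, No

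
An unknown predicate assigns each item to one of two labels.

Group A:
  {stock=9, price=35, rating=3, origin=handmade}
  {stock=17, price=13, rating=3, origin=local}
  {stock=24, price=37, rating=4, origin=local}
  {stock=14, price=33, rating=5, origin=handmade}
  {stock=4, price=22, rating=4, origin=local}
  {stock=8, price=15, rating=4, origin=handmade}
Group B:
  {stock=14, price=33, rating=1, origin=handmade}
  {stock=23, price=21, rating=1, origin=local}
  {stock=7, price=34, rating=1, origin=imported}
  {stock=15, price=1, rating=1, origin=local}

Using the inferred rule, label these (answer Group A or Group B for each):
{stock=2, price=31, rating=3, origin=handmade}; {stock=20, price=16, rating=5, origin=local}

The classifier is using: rating ≥ 3.
{stock=2, price=31, rating=3, origin=handmade}: rating = 3 — fits, so Group A. {stock=20, price=16, rating=5, origin=local}: rating = 5 — fits, so Group A.

Group A, Group A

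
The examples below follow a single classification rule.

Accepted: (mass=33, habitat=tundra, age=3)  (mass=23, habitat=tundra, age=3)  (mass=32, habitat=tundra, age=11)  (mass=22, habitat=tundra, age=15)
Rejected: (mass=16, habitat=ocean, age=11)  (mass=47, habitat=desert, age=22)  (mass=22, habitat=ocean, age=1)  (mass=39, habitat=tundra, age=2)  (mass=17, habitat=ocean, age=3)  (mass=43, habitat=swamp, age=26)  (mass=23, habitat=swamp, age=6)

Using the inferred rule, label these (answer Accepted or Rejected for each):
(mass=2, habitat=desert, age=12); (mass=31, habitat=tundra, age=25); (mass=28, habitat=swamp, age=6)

Rejected, Accepted, Rejected

The simplest hypothesis consistent with all the labels is: habitat is tundra AND age ≥ 3.
(mass=2, habitat=desert, age=12): habitat is desert, age = 12, doesn't qualify → Rejected.
(mass=31, habitat=tundra, age=25): habitat is tundra, age = 25, passes → Accepted.
(mass=28, habitat=swamp, age=6): habitat is swamp, age = 6, doesn't qualify → Rejected.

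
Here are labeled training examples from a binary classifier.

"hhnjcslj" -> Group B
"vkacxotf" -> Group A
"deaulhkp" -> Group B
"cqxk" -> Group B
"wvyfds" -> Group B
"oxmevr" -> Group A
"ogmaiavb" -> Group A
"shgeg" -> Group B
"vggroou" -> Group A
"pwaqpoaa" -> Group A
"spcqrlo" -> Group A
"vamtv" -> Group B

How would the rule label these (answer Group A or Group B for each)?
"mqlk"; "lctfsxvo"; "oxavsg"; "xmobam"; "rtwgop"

Group B, Group A, Group A, Group A, Group A

The simplest hypothesis consistent with all the labels is: contains 'o'.
"mqlk": no 'o', lacks this property → Group B. "lctfsxvo": has 'o', fits → Group A. "oxavsg": has 'o', fits → Group A. "xmobam": has 'o', fits → Group A. "rtwgop": has 'o', fits → Group A.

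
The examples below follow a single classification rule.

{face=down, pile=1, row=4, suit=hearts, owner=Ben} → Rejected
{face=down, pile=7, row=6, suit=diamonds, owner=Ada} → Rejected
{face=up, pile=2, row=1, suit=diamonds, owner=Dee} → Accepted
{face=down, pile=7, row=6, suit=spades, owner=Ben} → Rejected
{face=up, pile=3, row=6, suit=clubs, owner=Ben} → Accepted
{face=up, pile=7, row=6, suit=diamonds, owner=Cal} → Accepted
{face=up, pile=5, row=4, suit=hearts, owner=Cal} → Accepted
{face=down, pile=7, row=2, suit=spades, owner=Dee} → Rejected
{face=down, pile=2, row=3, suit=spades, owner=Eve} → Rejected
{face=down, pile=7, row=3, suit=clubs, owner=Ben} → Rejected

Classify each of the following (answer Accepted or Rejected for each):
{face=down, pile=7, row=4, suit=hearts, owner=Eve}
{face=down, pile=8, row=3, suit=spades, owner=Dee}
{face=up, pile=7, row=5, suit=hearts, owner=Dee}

Rejected, Rejected, Accepted

One predicate separates the groups cleanly: face is up.
{face=down, pile=7, row=4, suit=hearts, owner=Eve}: face is down — fails this test, so Rejected.
{face=down, pile=8, row=3, suit=spades, owner=Dee}: face is down — fails this test, so Rejected.
{face=up, pile=7, row=5, suit=hearts, owner=Dee}: face is up — meets the rule, so Accepted.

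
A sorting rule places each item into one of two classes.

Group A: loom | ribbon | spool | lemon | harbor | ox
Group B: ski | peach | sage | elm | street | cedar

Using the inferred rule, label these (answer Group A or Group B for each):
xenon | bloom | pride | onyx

Every 'Group A' example satisfies: contains 'o'. None of the 'Group B' examples do.
xenon — has 'o', hence Group A. bloom — has 'o', hence Group A. pride — no 'o', hence Group B. onyx — has 'o', hence Group A.

Group A, Group A, Group B, Group A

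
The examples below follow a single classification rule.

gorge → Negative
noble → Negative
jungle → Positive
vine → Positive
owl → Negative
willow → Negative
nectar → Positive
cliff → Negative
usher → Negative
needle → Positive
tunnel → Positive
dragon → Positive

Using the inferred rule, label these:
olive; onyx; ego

The simplest hypothesis consistent with all the labels is: even length AND contains 'n'.
Negative: olive, since length 5, no 'n'.
Positive: onyx, since length 4, has 'n'.
Negative: ego, since length 3, no 'n'.

Negative, Positive, Negative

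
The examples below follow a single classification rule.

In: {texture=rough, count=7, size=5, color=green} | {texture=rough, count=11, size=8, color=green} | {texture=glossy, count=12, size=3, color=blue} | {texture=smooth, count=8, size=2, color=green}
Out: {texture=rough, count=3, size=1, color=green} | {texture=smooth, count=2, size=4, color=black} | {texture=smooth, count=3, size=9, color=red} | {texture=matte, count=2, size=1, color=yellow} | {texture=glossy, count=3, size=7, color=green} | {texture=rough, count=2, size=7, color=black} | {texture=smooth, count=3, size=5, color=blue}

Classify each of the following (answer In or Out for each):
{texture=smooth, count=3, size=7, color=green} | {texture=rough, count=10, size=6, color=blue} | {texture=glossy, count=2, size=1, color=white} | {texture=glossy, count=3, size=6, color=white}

Out, In, Out, Out

The rule appears to be: count ≥ 7.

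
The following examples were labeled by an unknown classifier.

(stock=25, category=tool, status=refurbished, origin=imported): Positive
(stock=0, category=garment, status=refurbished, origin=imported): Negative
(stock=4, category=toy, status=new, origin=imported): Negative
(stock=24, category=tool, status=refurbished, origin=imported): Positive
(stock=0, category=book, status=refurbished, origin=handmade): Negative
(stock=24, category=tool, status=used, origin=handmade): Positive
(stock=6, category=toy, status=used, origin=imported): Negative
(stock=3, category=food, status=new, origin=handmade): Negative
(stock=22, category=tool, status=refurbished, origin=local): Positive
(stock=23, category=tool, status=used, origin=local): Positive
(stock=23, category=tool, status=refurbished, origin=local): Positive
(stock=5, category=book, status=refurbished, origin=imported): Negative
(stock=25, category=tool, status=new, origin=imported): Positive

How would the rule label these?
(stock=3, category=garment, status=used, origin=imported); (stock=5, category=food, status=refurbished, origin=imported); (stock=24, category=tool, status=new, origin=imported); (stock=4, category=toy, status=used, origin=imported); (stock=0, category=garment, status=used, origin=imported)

Negative, Negative, Positive, Negative, Negative

All 'Positive' examples share one property — category is tool — and every 'Negative' example lacks it.
Negative: (stock=3, category=garment, status=used, origin=imported), since category is garment.
Negative: (stock=5, category=food, status=refurbished, origin=imported), since category is food.
Positive: (stock=24, category=tool, status=new, origin=imported), since category is tool.
Negative: (stock=4, category=toy, status=used, origin=imported), since category is toy.
Negative: (stock=0, category=garment, status=used, origin=imported), since category is garment.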